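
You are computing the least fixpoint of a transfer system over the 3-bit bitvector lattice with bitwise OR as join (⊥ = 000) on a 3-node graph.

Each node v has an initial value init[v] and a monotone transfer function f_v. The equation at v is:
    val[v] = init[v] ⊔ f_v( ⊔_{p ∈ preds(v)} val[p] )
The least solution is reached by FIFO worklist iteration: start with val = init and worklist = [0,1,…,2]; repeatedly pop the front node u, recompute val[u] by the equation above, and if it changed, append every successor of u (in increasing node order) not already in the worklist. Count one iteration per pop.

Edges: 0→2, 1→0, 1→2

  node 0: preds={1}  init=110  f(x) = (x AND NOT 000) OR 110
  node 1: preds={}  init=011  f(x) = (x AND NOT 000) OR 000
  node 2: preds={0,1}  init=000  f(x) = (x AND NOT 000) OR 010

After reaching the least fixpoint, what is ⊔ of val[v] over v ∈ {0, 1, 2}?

111

Worklist (3 pops):
  #1 pop 0: in=011 → 111 (was 110); enqueue []
  #2 pop 1: in=000 → 011 (no change)
  #3 pop 2: in=111 → 111 (was 000); enqueue []

Fixpoint:
  val[0] = 111
  val[1] = 011
  val[2] = 111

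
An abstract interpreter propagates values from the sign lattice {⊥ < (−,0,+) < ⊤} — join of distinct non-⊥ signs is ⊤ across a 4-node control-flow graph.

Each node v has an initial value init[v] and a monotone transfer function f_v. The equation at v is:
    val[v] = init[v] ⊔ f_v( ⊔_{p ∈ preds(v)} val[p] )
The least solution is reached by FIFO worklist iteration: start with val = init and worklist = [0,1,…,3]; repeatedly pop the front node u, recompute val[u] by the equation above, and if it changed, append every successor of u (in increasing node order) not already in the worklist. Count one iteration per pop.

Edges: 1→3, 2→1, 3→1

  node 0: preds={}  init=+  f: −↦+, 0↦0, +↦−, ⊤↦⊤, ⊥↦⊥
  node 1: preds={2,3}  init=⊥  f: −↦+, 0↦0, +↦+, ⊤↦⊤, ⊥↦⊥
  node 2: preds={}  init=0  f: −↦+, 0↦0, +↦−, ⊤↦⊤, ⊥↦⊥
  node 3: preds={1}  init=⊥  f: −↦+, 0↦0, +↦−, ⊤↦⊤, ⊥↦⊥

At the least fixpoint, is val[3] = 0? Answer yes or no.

Trace (5 dequeues):
  [1] u=0 | in ⊥ | out + | ==
  [2] u=1 | in 0 | out 0 | prev ⊥ | push {}
  [3] u=2 | in ⊥ | out 0 | ==
  [4] u=3 | in 0 | out 0 | prev ⊥ | push {1}
  [5] u=1 | in 0 | out 0 | ==

Converged values:
  [0] +
  [1] 0
  [2] 0
  [3] 0

yes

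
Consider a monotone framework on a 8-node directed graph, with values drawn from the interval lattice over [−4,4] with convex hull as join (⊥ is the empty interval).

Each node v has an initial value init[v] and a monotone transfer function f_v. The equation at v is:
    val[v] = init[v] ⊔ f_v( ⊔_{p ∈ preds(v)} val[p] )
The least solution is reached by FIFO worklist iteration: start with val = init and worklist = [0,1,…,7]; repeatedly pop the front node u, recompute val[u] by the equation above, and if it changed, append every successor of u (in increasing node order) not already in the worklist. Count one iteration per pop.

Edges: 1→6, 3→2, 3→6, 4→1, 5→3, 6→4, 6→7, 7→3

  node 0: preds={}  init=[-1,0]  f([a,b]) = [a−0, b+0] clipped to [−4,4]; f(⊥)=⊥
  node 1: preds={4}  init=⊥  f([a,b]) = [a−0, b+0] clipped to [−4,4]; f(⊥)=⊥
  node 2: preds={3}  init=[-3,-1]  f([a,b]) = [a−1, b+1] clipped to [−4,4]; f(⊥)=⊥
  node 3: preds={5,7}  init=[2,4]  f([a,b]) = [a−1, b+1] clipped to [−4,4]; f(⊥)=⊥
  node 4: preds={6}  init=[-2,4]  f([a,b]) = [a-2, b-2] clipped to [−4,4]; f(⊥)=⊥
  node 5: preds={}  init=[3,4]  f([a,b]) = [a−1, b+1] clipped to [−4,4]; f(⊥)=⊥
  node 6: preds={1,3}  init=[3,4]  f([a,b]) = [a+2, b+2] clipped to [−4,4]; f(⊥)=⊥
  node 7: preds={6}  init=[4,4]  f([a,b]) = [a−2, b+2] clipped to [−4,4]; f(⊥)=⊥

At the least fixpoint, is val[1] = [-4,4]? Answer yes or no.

yes

Iteration log — 23 steps:
  step 1. node 0  ⊔preds=⊥  new=[-1,0]  stable
  step 2. node 1  ⊔preds=[-2,4]  new=[-2,4]  old=⊥  +wl: 
  step 3. node 2  ⊔preds=[2,4]  new=[-3,4]  old=[-3,-1]  +wl: 
  step 4. node 3  ⊔preds=[3,4]  new=[2,4]  stable
  step 5. node 4  ⊔preds=[3,4]  new=[-2,4]  stable
  step 6. node 5  ⊔preds=⊥  new=[3,4]  stable
  step 7. node 6  ⊔preds=[-2,4]  new=[0,4]  old=[3,4]  +wl: 4
  step 8. node 7  ⊔preds=[0,4]  new=[-2,4]  old=[4,4]  +wl: 3
  step 9. node 4  ⊔preds=[0,4]  new=[-2,4]  stable
  step 10. node 3  ⊔preds=[-2,4]  new=[-3,4]  old=[2,4]  +wl: 2,6
  step 11. node 2  ⊔preds=[-3,4]  new=[-4,4]  old=[-3,4]  +wl: 
  step 12. node 6  ⊔preds=[-3,4]  new=[-1,4]  old=[0,4]  +wl: 4,7
  step 13. node 4  ⊔preds=[-1,4]  new=[-3,4]  old=[-2,4]  +wl: 1
  step 14. node 7  ⊔preds=[-1,4]  new=[-3,4]  old=[-2,4]  +wl: 3
  step 15. node 1  ⊔preds=[-3,4]  new=[-3,4]  old=[-2,4]  +wl: 6
  step 16. node 3  ⊔preds=[-3,4]  new=[-4,4]  old=[-3,4]  +wl: 2
  step 17. node 6  ⊔preds=[-4,4]  new=[-2,4]  old=[-1,4]  +wl: 4,7
  step 18. node 2  ⊔preds=[-4,4]  new=[-4,4]  stable
  step 19. node 4  ⊔preds=[-2,4]  new=[-4,4]  old=[-3,4]  +wl: 1
  step 20. node 7  ⊔preds=[-2,4]  new=[-4,4]  old=[-3,4]  +wl: 3
  step 21. node 1  ⊔preds=[-4,4]  new=[-4,4]  old=[-3,4]  +wl: 6
  step 22. node 3  ⊔preds=[-4,4]  new=[-4,4]  stable
  step 23. node 6  ⊔preds=[-4,4]  new=[-2,4]  stable

Least fixpoint reached:
  node 0: [-1,0]
  node 1: [-4,4]
  node 2: [-4,4]
  node 3: [-4,4]
  node 4: [-4,4]
  node 5: [3,4]
  node 6: [-2,4]
  node 7: [-4,4]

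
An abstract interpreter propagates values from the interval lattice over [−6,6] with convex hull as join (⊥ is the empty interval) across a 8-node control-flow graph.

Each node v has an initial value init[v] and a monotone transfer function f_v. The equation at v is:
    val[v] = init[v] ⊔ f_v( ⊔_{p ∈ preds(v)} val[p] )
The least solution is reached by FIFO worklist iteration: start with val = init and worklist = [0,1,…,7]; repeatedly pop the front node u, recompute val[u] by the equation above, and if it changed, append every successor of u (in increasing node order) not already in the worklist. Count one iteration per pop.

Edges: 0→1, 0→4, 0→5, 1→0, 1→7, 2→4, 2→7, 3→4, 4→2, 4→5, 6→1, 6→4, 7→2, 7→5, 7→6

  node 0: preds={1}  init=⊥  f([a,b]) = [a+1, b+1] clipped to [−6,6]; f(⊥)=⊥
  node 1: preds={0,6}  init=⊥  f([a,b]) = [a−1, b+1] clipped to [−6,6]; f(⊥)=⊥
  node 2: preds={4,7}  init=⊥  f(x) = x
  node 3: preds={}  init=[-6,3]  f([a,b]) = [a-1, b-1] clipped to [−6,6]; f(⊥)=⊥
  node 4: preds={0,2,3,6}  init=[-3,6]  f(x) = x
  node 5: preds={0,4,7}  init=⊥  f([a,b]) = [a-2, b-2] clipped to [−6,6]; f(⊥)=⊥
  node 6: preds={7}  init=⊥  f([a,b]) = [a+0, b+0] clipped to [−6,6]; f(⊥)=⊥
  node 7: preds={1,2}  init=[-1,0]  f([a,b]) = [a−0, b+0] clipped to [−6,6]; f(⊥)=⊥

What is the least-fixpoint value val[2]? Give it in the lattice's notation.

Worklist (30 pops):
  #1 pop 0: in=⊥ → ⊥ (no change)
  #2 pop 1: in=⊥ → ⊥ (no change)
  #3 pop 2: in=[-3,6] → [-3,6] (was ⊥); enqueue []
  #4 pop 3: in=⊥ → [-6,3] (no change)
  #5 pop 4: in=[-6,6] → [-6,6] (was [-3,6]); enqueue [2]
  #6 pop 5: in=[-6,6] → [-6,4] (was ⊥); enqueue []
  #7 pop 6: in=[-1,0] → [-1,0] (was ⊥); enqueue [1,4]
  #8 pop 7: in=[-3,6] → [-3,6] (was [-1,0]); enqueue [5,6]
  #9 pop 2: in=[-6,6] → [-6,6] (was [-3,6]); enqueue [7]
  #10 pop 1: in=[-1,0] → [-2,1] (was ⊥); enqueue [0]
  #11 pop 4: in=[-6,6] → [-6,6] (no change)
  #12 pop 5: in=[-6,6] → [-6,4] (no change)
  #13 pop 6: in=[-3,6] → [-3,6] (was [-1,0]); enqueue [1,4]
  #14 pop 7: in=[-6,6] → [-6,6] (was [-3,6]); enqueue [2,5,6]
  #15 pop 0: in=[-2,1] → [-1,2] (was ⊥); enqueue []
  #16 pop 1: in=[-3,6] → [-4,6] (was [-2,1]); enqueue [0,7]
  #17 pop 4: in=[-6,6] → [-6,6] (no change)
  #18 pop 2: in=[-6,6] → [-6,6] (no change)
  #19 pop 5: in=[-6,6] → [-6,4] (no change)
  #20 pop 6: in=[-6,6] → [-6,6] (was [-3,6]); enqueue [1,4]
  #21 pop 0: in=[-4,6] → [-3,6] (was [-1,2]); enqueue [5]
  #22 pop 7: in=[-6,6] → [-6,6] (no change)
  #23 pop 1: in=[-6,6] → [-6,6] (was [-4,6]); enqueue [0,7]
  #24 pop 4: in=[-6,6] → [-6,6] (no change)
  #25 pop 5: in=[-6,6] → [-6,4] (no change)
  #26 pop 0: in=[-6,6] → [-5,6] (was [-3,6]); enqueue [1,4,5]
  #27 pop 7: in=[-6,6] → [-6,6] (no change)
  #28 pop 1: in=[-6,6] → [-6,6] (no change)
  #29 pop 4: in=[-6,6] → [-6,6] (no change)
  #30 pop 5: in=[-6,6] → [-6,4] (no change)

Fixpoint:
  val[0] = [-5,6]
  val[1] = [-6,6]
  val[2] = [-6,6]
  val[3] = [-6,3]
  val[4] = [-6,6]
  val[5] = [-6,4]
  val[6] = [-6,6]
  val[7] = [-6,6]

[-6,6]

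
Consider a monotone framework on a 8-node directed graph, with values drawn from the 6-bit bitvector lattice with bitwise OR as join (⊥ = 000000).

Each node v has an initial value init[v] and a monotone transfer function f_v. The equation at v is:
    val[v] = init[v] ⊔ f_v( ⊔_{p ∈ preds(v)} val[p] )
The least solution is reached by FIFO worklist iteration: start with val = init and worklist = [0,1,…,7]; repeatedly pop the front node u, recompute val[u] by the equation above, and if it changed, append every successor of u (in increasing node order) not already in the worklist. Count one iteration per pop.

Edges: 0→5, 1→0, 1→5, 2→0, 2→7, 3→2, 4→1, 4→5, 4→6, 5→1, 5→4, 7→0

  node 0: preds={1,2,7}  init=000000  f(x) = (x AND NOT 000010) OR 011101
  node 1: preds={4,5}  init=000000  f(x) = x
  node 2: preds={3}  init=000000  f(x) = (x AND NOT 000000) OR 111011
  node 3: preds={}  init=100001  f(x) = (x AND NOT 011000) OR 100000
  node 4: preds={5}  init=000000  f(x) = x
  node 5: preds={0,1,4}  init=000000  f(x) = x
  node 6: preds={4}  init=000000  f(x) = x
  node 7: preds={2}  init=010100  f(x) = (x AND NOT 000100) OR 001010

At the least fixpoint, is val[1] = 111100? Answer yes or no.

no

Iteration log — 20 steps:
  step 1. node 0  ⊔preds=010100  new=011101  old=000000  +wl: 
  step 2. node 1  ⊔preds=000000  new=000000  stable
  step 3. node 2  ⊔preds=100001  new=111011  old=000000  +wl: 0
  step 4. node 3  ⊔preds=000000  new=100001  stable
  step 5. node 4  ⊔preds=000000  new=000000  stable
  step 6. node 5  ⊔preds=011101  new=011101  old=000000  +wl: 1,4
  step 7. node 6  ⊔preds=000000  new=000000  stable
  step 8. node 7  ⊔preds=111011  new=111111  old=010100  +wl: 
  step 9. node 0  ⊔preds=111111  new=111101  old=011101  +wl: 5
  step 10. node 1  ⊔preds=011101  new=011101  old=000000  +wl: 0
  step 11. node 4  ⊔preds=011101  new=011101  old=000000  +wl: 1,6
  step 12. node 5  ⊔preds=111101  new=111101  old=011101  +wl: 4
  step 13. node 0  ⊔preds=111111  new=111101  stable
  step 14. node 1  ⊔preds=111101  new=111101  old=011101  +wl: 0,5
  step 15. node 6  ⊔preds=011101  new=011101  old=000000  +wl: 
  step 16. node 4  ⊔preds=111101  new=111101  old=011101  +wl: 1,6
  step 17. node 0  ⊔preds=111111  new=111101  stable
  step 18. node 5  ⊔preds=111101  new=111101  stable
  step 19. node 1  ⊔preds=111101  new=111101  stable
  step 20. node 6  ⊔preds=111101  new=111101  old=011101  +wl: 

Least fixpoint reached:
  node 0: 111101
  node 1: 111101
  node 2: 111011
  node 3: 100001
  node 4: 111101
  node 5: 111101
  node 6: 111101
  node 7: 111111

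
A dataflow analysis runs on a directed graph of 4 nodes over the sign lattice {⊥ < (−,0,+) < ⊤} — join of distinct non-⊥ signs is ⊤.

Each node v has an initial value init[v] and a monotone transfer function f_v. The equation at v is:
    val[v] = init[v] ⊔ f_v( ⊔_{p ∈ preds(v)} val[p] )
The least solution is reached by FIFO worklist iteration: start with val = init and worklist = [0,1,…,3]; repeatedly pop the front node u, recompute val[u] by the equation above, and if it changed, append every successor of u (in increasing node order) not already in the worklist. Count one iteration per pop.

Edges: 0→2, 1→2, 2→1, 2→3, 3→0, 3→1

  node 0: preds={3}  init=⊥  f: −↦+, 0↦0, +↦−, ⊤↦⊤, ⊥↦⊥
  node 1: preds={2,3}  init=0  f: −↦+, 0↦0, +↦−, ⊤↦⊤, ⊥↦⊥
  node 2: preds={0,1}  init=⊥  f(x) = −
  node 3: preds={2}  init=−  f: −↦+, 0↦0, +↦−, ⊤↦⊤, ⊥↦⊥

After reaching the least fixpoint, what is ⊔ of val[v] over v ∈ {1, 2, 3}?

Worklist (7 pops):
  #1 pop 0: in=− → + (was ⊥); enqueue []
  #2 pop 1: in=− → ⊤ (was 0); enqueue []
  #3 pop 2: in=⊤ → − (was ⊥); enqueue [1]
  #4 pop 3: in=− → ⊤ (was −); enqueue [0]
  #5 pop 1: in=⊤ → ⊤ (no change)
  #6 pop 0: in=⊤ → ⊤ (was +); enqueue [2]
  #7 pop 2: in=⊤ → − (no change)

Fixpoint:
  val[0] = ⊤
  val[1] = ⊤
  val[2] = −
  val[3] = ⊤

⊤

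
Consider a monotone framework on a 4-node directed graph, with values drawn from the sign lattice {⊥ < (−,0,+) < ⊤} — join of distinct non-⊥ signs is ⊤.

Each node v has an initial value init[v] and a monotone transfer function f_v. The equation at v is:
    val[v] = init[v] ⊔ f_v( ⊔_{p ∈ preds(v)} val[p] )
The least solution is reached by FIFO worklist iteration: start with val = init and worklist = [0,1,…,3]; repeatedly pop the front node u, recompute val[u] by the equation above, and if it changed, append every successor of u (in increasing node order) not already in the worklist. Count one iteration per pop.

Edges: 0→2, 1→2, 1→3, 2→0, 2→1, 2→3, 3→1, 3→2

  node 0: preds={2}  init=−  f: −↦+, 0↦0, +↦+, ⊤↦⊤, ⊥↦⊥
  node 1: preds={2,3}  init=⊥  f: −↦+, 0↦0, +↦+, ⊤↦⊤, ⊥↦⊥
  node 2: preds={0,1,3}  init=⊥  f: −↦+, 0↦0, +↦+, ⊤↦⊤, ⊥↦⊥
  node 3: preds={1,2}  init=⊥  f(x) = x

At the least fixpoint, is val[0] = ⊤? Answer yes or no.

yes

Trace (12 dequeues):
  [1] u=0 | in ⊥ | out − | ==
  [2] u=1 | in ⊥ | out ⊥ | ==
  [3] u=2 | in − | out + | prev ⊥ | push {0,1}
  [4] u=3 | in + | out + | prev ⊥ | push {2}
  [5] u=0 | in + | out ⊤ | prev − | push {}
  [6] u=1 | in + | out + | prev ⊥ | push {3}
  [7] u=2 | in ⊤ | out ⊤ | prev + | push {0,1}
  [8] u=3 | in ⊤ | out ⊤ | prev + | push {2}
  [9] u=0 | in ⊤ | out ⊤ | ==
  [10] u=1 | in ⊤ | out ⊤ | prev + | push {3}
  [11] u=2 | in ⊤ | out ⊤ | ==
  [12] u=3 | in ⊤ | out ⊤ | ==

Converged values:
  [0] ⊤
  [1] ⊤
  [2] ⊤
  [3] ⊤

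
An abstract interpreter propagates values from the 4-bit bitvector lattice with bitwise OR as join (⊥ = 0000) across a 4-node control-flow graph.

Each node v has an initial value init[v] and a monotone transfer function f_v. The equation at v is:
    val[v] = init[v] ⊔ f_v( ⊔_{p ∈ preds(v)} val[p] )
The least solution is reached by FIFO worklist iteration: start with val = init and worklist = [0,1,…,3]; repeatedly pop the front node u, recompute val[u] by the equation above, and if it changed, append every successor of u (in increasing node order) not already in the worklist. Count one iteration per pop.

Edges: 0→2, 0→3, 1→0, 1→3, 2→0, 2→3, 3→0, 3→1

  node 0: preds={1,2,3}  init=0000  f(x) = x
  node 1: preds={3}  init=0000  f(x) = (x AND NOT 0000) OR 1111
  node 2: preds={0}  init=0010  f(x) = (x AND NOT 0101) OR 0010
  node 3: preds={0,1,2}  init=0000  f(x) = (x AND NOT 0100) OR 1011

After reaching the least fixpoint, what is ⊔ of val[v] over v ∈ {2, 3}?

Worklist (9 pops):
  #1 pop 0: in=0010 → 0010 (was 0000); enqueue []
  #2 pop 1: in=0000 → 1111 (was 0000); enqueue [0]
  #3 pop 2: in=0010 → 0010 (no change)
  #4 pop 3: in=1111 → 1011 (was 0000); enqueue [1]
  #5 pop 0: in=1111 → 1111 (was 0010); enqueue [2,3]
  #6 pop 1: in=1011 → 1111 (no change)
  #7 pop 2: in=1111 → 1010 (was 0010); enqueue [0]
  #8 pop 3: in=1111 → 1011 (no change)
  #9 pop 0: in=1111 → 1111 (no change)

Fixpoint:
  val[0] = 1111
  val[1] = 1111
  val[2] = 1010
  val[3] = 1011

1011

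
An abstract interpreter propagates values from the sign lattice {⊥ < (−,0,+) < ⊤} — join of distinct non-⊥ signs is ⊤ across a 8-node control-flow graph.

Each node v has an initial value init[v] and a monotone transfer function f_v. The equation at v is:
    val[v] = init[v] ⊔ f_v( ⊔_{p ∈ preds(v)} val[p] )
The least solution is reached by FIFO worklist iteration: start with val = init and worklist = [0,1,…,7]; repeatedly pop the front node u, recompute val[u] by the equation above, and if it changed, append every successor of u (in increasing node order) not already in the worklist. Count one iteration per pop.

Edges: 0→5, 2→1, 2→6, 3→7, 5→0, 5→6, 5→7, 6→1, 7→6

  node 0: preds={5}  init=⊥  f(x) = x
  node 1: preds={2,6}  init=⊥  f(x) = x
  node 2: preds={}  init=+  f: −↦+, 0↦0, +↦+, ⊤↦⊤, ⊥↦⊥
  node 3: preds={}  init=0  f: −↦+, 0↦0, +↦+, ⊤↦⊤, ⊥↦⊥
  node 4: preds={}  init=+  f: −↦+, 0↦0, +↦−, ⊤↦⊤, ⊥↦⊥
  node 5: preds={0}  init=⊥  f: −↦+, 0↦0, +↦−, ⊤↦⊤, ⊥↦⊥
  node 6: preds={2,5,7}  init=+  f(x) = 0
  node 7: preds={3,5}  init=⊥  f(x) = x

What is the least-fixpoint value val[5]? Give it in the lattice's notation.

⊥

Iteration log — 10 steps:
  step 1. node 0  ⊔preds=⊥  new=⊥  stable
  step 2. node 1  ⊔preds=+  new=+  old=⊥  +wl: 
  step 3. node 2  ⊔preds=⊥  new=+  stable
  step 4. node 3  ⊔preds=⊥  new=0  stable
  step 5. node 4  ⊔preds=⊥  new=+  stable
  step 6. node 5  ⊔preds=⊥  new=⊥  stable
  step 7. node 6  ⊔preds=+  new=⊤  old=+  +wl: 1
  step 8. node 7  ⊔preds=0  new=0  old=⊥  +wl: 6
  step 9. node 1  ⊔preds=⊤  new=⊤  old=+  +wl: 
  step 10. node 6  ⊔preds=⊤  new=⊤  stable

Least fixpoint reached:
  node 0: ⊥
  node 1: ⊤
  node 2: +
  node 3: 0
  node 4: +
  node 5: ⊥
  node 6: ⊤
  node 7: 0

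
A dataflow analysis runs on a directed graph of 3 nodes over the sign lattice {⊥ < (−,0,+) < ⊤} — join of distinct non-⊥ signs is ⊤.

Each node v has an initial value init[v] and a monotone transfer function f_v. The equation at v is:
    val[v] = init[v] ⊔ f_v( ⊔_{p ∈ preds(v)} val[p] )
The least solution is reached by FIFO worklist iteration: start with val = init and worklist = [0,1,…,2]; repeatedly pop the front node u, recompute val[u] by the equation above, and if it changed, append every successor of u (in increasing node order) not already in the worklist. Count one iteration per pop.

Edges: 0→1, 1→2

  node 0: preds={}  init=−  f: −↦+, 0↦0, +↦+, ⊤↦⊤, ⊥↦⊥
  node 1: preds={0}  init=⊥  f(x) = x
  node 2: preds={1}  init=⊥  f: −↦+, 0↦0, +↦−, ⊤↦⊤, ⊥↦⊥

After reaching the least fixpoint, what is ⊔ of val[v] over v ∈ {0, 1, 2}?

⊤

Iteration log — 3 steps:
  step 1. node 0  ⊔preds=⊥  new=−  stable
  step 2. node 1  ⊔preds=−  new=−  old=⊥  +wl: 
  step 3. node 2  ⊔preds=−  new=+  old=⊥  +wl: 

Least fixpoint reached:
  node 0: −
  node 1: −
  node 2: +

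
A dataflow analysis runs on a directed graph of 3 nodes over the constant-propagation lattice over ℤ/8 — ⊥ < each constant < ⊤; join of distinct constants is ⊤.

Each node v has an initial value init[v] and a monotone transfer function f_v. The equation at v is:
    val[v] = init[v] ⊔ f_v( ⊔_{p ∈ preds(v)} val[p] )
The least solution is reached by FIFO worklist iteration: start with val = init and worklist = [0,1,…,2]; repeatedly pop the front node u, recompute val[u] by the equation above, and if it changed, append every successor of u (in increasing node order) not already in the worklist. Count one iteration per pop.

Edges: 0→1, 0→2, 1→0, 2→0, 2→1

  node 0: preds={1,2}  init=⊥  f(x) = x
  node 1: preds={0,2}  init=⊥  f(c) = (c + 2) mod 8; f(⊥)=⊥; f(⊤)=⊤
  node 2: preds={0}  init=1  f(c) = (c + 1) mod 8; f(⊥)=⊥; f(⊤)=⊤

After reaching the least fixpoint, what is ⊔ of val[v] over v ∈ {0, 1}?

⊤

Worklist (7 pops):
  #1 pop 0: in=1 → 1 (was ⊥); enqueue []
  #2 pop 1: in=1 → 3 (was ⊥); enqueue [0]
  #3 pop 2: in=1 → ⊤ (was 1); enqueue [1]
  #4 pop 0: in=⊤ → ⊤ (was 1); enqueue [2]
  #5 pop 1: in=⊤ → ⊤ (was 3); enqueue [0]
  #6 pop 2: in=⊤ → ⊤ (no change)
  #7 pop 0: in=⊤ → ⊤ (no change)

Fixpoint:
  val[0] = ⊤
  val[1] = ⊤
  val[2] = ⊤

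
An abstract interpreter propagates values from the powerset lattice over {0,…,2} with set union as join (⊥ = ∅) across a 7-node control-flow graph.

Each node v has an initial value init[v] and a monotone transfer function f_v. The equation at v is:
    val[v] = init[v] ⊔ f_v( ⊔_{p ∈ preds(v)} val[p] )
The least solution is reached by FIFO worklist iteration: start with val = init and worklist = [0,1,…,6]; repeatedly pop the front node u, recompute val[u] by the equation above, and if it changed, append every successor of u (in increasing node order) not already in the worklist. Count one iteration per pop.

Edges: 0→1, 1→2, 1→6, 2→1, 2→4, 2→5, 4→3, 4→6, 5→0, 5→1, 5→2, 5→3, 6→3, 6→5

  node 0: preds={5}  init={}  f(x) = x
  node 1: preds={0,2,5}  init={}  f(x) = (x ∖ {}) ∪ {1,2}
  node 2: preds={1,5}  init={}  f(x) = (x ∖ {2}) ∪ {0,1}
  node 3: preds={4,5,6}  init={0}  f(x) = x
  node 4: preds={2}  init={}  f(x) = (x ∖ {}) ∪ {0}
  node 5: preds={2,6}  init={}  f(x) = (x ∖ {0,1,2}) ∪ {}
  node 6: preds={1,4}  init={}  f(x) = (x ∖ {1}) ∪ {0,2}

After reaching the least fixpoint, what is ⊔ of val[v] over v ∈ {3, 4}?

{0,1,2}

Iteration log — 12 steps:
  step 1. node 0  ⊔preds={}  new={}  stable
  step 2. node 1  ⊔preds={}  new={1,2}  old={}  +wl: 
  step 3. node 2  ⊔preds={1,2}  new={0,1}  old={}  +wl: 1
  step 4. node 3  ⊔preds={}  new={0}  stable
  step 5. node 4  ⊔preds={0,1}  new={0,1}  old={}  +wl: 3
  step 6. node 5  ⊔preds={0,1}  new={}  stable
  step 7. node 6  ⊔preds={0,1,2}  new={0,2}  old={}  +wl: 5
  step 8. node 1  ⊔preds={0,1}  new={0,1,2}  old={1,2}  +wl: 2,6
  step 9. node 3  ⊔preds={0,1,2}  new={0,1,2}  old={0}  +wl: 
  step 10. node 5  ⊔preds={0,1,2}  new={}  stable
  step 11. node 2  ⊔preds={0,1,2}  new={0,1}  stable
  step 12. node 6  ⊔preds={0,1,2}  new={0,2}  stable

Least fixpoint reached:
  node 0: {}
  node 1: {0,1,2}
  node 2: {0,1}
  node 3: {0,1,2}
  node 4: {0,1}
  node 5: {}
  node 6: {0,2}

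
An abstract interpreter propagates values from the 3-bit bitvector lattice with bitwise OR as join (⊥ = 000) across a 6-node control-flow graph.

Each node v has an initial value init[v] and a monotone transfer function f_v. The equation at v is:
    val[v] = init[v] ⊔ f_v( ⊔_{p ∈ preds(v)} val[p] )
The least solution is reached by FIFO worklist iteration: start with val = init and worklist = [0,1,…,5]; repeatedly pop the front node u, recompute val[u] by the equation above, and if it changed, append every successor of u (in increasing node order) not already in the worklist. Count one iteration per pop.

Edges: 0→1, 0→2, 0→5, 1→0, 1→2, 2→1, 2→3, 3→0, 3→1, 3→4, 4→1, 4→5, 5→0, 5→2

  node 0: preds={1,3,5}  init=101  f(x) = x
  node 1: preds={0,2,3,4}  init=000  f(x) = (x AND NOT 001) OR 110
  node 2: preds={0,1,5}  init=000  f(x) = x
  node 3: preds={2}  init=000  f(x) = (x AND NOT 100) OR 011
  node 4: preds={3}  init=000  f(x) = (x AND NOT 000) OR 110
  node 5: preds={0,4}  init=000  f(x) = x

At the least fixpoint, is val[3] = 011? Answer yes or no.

Iteration log — 10 steps:
  step 1. node 0  ⊔preds=000  new=101  stable
  step 2. node 1  ⊔preds=101  new=110  old=000  +wl: 0
  step 3. node 2  ⊔preds=111  new=111  old=000  +wl: 1
  step 4. node 3  ⊔preds=111  new=011  old=000  +wl: 
  step 5. node 4  ⊔preds=011  new=111  old=000  +wl: 
  step 6. node 5  ⊔preds=111  new=111  old=000  +wl: 2
  step 7. node 0  ⊔preds=111  new=111  old=101  +wl: 5
  step 8. node 1  ⊔preds=111  new=110  stable
  step 9. node 2  ⊔preds=111  new=111  stable
  step 10. node 5  ⊔preds=111  new=111  stable

Least fixpoint reached:
  node 0: 111
  node 1: 110
  node 2: 111
  node 3: 011
  node 4: 111
  node 5: 111

yes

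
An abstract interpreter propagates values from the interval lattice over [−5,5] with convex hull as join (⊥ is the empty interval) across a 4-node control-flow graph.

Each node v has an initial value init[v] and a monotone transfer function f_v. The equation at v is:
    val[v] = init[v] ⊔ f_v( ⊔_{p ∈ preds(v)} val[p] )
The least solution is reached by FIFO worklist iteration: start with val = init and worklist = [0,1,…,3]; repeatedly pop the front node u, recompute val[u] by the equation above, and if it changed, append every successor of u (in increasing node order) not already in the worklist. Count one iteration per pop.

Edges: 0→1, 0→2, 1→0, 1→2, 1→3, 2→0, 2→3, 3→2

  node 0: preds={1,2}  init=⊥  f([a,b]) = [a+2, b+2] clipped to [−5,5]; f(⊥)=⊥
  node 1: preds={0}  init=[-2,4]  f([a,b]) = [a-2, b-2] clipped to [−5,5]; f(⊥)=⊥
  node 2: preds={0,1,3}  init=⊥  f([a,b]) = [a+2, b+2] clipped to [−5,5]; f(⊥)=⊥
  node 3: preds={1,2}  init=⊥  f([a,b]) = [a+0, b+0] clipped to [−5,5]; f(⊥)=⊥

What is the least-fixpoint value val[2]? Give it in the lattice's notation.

[0,5]

Worklist (6 pops):
  #1 pop 0: in=[-2,4] → [0,5] (was ⊥); enqueue []
  #2 pop 1: in=[0,5] → [-2,4] (no change)
  #3 pop 2: in=[-2,5] → [0,5] (was ⊥); enqueue [0]
  #4 pop 3: in=[-2,5] → [-2,5] (was ⊥); enqueue [2]
  #5 pop 0: in=[-2,5] → [0,5] (no change)
  #6 pop 2: in=[-2,5] → [0,5] (no change)

Fixpoint:
  val[0] = [0,5]
  val[1] = [-2,4]
  val[2] = [0,5]
  val[3] = [-2,5]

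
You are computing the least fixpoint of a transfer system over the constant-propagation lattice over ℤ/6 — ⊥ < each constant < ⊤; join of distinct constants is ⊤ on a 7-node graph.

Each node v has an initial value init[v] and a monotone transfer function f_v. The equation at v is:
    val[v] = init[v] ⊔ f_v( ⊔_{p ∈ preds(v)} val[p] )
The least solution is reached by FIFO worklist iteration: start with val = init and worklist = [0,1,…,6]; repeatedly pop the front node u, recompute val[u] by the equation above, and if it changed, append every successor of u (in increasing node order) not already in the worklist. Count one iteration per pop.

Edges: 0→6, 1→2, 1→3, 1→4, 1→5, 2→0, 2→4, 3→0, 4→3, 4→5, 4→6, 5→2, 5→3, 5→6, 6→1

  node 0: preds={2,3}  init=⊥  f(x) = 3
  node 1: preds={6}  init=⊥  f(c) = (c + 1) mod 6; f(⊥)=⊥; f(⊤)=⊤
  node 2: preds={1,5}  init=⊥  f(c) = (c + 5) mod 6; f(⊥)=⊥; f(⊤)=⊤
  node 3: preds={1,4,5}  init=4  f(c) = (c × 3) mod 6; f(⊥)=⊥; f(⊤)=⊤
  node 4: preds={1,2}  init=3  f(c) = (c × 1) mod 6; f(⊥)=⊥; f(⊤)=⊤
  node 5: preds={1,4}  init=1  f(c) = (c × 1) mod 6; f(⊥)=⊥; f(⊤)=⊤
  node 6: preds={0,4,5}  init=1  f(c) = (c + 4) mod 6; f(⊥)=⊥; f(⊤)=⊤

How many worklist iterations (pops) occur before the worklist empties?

Iteration log — 15 steps:
  step 1. node 0  ⊔preds=4  new=3  old=⊥  +wl: 
  step 2. node 1  ⊔preds=1  new=2  old=⊥  +wl: 
  step 3. node 2  ⊔preds=⊤  new=⊤  old=⊥  +wl: 0
  step 4. node 3  ⊔preds=⊤  new=⊤  old=4  +wl: 
  step 5. node 4  ⊔preds=⊤  new=⊤  old=3  +wl: 3
  step 6. node 5  ⊔preds=⊤  new=⊤  old=1  +wl: 2
  step 7. node 6  ⊔preds=⊤  new=⊤  old=1  +wl: 1
  step 8. node 0  ⊔preds=⊤  new=3  stable
  step 9. node 3  ⊔preds=⊤  new=⊤  stable
  step 10. node 2  ⊔preds=⊤  new=⊤  stable
  step 11. node 1  ⊔preds=⊤  new=⊤  old=2  +wl: 2,3,4,5
  step 12. node 2  ⊔preds=⊤  new=⊤  stable
  step 13. node 3  ⊔preds=⊤  new=⊤  stable
  step 14. node 4  ⊔preds=⊤  new=⊤  stable
  step 15. node 5  ⊔preds=⊤  new=⊤  stable

Least fixpoint reached:
  node 0: 3
  node 1: ⊤
  node 2: ⊤
  node 3: ⊤
  node 4: ⊤
  node 5: ⊤
  node 6: ⊤

15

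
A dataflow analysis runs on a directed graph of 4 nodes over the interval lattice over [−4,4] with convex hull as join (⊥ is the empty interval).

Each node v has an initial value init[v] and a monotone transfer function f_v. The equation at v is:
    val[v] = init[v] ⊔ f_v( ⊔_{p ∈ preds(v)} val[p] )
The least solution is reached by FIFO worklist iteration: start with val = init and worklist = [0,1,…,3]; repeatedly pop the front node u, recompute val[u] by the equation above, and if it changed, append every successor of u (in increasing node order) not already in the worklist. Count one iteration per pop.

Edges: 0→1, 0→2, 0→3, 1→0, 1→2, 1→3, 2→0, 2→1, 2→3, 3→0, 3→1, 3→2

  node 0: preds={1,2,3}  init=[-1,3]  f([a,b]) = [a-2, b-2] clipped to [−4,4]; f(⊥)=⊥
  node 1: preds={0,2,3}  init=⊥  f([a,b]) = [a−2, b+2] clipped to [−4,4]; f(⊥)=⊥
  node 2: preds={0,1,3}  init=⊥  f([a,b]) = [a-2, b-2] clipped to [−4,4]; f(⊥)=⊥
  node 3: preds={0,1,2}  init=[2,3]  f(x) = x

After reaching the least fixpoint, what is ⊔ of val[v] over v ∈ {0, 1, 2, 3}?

Iteration log — 9 steps:
  step 1. node 0  ⊔preds=[2,3]  new=[-1,3]  stable
  step 2. node 1  ⊔preds=[-1,3]  new=[-3,4]  old=⊥  +wl: 0
  step 3. node 2  ⊔preds=[-3,4]  new=[-4,2]  old=⊥  +wl: 1
  step 4. node 3  ⊔preds=[-4,4]  new=[-4,4]  old=[2,3]  +wl: 2
  step 5. node 0  ⊔preds=[-4,4]  new=[-4,3]  old=[-1,3]  +wl: 3
  step 6. node 1  ⊔preds=[-4,4]  new=[-4,4]  old=[-3,4]  +wl: 0
  step 7. node 2  ⊔preds=[-4,4]  new=[-4,2]  stable
  step 8. node 3  ⊔preds=[-4,4]  new=[-4,4]  stable
  step 9. node 0  ⊔preds=[-4,4]  new=[-4,3]  stable

Least fixpoint reached:
  node 0: [-4,3]
  node 1: [-4,4]
  node 2: [-4,2]
  node 3: [-4,4]

[-4,4]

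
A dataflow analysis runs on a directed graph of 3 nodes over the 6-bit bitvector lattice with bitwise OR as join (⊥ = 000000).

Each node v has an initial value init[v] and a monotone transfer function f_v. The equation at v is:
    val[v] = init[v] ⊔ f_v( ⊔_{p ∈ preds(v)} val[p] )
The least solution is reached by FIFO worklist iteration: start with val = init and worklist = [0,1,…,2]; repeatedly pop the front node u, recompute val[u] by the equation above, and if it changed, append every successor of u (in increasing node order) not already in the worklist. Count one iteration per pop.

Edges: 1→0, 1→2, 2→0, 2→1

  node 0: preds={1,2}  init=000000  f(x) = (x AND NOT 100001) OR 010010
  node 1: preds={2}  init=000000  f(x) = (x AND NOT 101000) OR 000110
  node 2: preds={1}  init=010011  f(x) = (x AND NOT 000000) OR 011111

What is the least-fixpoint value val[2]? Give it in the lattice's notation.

Iteration log — 5 steps:
  step 1. node 0  ⊔preds=010011  new=010010  old=000000  +wl: 
  step 2. node 1  ⊔preds=010011  new=010111  old=000000  +wl: 0
  step 3. node 2  ⊔preds=010111  new=011111  old=010011  +wl: 1
  step 4. node 0  ⊔preds=011111  new=011110  old=010010  +wl: 
  step 5. node 1  ⊔preds=011111  new=010111  stable

Least fixpoint reached:
  node 0: 011110
  node 1: 010111
  node 2: 011111

011111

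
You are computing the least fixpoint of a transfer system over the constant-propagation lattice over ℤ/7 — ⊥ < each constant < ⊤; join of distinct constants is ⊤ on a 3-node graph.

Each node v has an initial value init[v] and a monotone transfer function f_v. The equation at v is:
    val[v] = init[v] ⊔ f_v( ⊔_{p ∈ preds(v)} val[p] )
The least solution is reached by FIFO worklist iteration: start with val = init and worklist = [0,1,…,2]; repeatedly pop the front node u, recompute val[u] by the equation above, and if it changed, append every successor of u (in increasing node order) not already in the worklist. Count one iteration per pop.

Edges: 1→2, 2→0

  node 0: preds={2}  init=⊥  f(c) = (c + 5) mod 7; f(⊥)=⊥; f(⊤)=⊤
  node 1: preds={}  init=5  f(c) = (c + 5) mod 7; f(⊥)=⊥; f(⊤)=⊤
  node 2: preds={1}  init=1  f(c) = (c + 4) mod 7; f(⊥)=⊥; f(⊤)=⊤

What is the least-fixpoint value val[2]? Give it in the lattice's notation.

⊤

Iteration log — 4 steps:
  step 1. node 0  ⊔preds=1  new=6  old=⊥  +wl: 
  step 2. node 1  ⊔preds=⊥  new=5  stable
  step 3. node 2  ⊔preds=5  new=⊤  old=1  +wl: 0
  step 4. node 0  ⊔preds=⊤  new=⊤  old=6  +wl: 

Least fixpoint reached:
  node 0: ⊤
  node 1: 5
  node 2: ⊤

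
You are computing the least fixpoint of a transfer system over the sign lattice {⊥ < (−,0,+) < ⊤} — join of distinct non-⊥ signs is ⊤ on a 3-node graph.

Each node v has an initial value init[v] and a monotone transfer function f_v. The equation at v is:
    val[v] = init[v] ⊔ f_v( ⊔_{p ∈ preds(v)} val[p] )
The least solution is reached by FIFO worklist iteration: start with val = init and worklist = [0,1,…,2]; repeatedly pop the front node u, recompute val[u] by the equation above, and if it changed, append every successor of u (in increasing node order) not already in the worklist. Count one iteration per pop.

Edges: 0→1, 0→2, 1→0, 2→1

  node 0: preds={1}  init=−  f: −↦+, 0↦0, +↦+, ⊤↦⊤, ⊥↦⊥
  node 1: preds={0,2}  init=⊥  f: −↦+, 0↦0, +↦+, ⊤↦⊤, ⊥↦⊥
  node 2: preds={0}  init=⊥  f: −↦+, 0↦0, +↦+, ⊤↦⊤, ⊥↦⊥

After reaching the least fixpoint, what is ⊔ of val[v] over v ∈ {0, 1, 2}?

⊤

Iteration log — 8 steps:
  step 1. node 0  ⊔preds=⊥  new=−  stable
  step 2. node 1  ⊔preds=−  new=+  old=⊥  +wl: 0
  step 3. node 2  ⊔preds=−  new=+  old=⊥  +wl: 1
  step 4. node 0  ⊔preds=+  new=⊤  old=−  +wl: 2
  step 5. node 1  ⊔preds=⊤  new=⊤  old=+  +wl: 0
  step 6. node 2  ⊔preds=⊤  new=⊤  old=+  +wl: 1
  step 7. node 0  ⊔preds=⊤  new=⊤  stable
  step 8. node 1  ⊔preds=⊤  new=⊤  stable

Least fixpoint reached:
  node 0: ⊤
  node 1: ⊤
  node 2: ⊤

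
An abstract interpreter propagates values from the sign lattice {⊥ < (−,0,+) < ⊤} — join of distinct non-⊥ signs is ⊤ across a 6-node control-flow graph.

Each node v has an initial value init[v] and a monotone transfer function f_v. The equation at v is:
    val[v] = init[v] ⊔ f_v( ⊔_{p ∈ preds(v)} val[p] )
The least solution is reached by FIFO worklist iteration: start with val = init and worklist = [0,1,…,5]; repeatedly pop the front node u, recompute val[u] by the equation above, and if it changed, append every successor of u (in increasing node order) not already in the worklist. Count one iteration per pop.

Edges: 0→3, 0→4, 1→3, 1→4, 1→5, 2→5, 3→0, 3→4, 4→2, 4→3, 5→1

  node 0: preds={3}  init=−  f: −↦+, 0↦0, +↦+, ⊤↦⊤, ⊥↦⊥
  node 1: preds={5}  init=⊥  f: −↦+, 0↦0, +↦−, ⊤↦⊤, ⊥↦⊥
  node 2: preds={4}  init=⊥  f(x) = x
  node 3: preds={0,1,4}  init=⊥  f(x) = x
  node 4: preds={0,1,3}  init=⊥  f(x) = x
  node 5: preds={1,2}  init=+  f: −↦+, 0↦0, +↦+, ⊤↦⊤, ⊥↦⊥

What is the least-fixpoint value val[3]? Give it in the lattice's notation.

Iteration log — 19 steps:
  step 1. node 0  ⊔preds=⊥  new=−  stable
  step 2. node 1  ⊔preds=+  new=−  old=⊥  +wl: 
  step 3. node 2  ⊔preds=⊥  new=⊥  stable
  step 4. node 3  ⊔preds=−  new=−  old=⊥  +wl: 0
  step 5. node 4  ⊔preds=−  new=−  old=⊥  +wl: 2,3
  step 6. node 5  ⊔preds=−  new=+  stable
  step 7. node 0  ⊔preds=−  new=⊤  old=−  +wl: 4
  step 8. node 2  ⊔preds=−  new=−  old=⊥  +wl: 5
  step 9. node 3  ⊔preds=⊤  new=⊤  old=−  +wl: 0
  step 10. node 4  ⊔preds=⊤  new=⊤  old=−  +wl: 2,3
  step 11. node 5  ⊔preds=−  new=+  stable
  step 12. node 0  ⊔preds=⊤  new=⊤  stable
  step 13. node 2  ⊔preds=⊤  new=⊤  old=−  +wl: 5
  step 14. node 3  ⊔preds=⊤  new=⊤  stable
  step 15. node 5  ⊔preds=⊤  new=⊤  old=+  +wl: 1
  step 16. node 1  ⊔preds=⊤  new=⊤  old=−  +wl: 3,4,5
  step 17. node 3  ⊔preds=⊤  new=⊤  stable
  step 18. node 4  ⊔preds=⊤  new=⊤  stable
  step 19. node 5  ⊔preds=⊤  new=⊤  stable

Least fixpoint reached:
  node 0: ⊤
  node 1: ⊤
  node 2: ⊤
  node 3: ⊤
  node 4: ⊤
  node 5: ⊤

⊤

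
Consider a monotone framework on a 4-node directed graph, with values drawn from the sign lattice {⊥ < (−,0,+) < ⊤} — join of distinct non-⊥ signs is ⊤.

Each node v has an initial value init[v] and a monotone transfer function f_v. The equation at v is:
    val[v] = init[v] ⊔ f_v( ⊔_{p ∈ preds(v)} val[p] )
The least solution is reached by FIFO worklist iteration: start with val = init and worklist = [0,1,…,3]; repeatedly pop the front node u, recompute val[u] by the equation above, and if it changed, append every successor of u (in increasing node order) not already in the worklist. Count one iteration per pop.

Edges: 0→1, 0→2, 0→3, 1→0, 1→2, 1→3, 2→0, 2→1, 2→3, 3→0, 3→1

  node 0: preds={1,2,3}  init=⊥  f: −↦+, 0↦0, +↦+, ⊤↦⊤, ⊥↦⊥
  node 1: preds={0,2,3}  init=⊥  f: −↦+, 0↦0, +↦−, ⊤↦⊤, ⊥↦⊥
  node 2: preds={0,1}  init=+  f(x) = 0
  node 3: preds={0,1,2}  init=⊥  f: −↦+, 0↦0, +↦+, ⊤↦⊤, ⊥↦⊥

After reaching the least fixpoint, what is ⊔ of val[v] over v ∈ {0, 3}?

Iteration log — 9 steps:
  step 1. node 0  ⊔preds=+  new=+  old=⊥  +wl: 
  step 2. node 1  ⊔preds=+  new=−  old=⊥  +wl: 0
  step 3. node 2  ⊔preds=⊤  new=⊤  old=+  +wl: 1
  step 4. node 3  ⊔preds=⊤  new=⊤  old=⊥  +wl: 
  step 5. node 0  ⊔preds=⊤  new=⊤  old=+  +wl: 2,3
  step 6. node 1  ⊔preds=⊤  new=⊤  old=−  +wl: 0
  step 7. node 2  ⊔preds=⊤  new=⊤  stable
  step 8. node 3  ⊔preds=⊤  new=⊤  stable
  step 9. node 0  ⊔preds=⊤  new=⊤  stable

Least fixpoint reached:
  node 0: ⊤
  node 1: ⊤
  node 2: ⊤
  node 3: ⊤

⊤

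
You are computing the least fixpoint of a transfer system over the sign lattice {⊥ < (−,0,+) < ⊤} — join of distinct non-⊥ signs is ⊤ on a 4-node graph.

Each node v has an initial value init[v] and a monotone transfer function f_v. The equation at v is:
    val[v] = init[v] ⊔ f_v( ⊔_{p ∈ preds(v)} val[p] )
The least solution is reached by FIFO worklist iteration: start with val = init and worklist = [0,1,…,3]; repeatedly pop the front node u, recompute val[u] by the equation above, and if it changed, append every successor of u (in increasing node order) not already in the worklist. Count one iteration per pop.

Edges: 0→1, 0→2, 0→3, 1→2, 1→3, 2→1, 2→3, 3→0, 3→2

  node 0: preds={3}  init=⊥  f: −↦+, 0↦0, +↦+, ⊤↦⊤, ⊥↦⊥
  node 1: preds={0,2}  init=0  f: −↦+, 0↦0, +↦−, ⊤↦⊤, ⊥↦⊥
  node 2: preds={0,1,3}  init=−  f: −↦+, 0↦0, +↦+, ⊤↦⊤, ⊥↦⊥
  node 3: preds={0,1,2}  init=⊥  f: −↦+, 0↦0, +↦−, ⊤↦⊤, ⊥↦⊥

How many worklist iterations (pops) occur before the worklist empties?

9

Worklist (9 pops):
  #1 pop 0: in=⊥ → ⊥ (no change)
  #2 pop 1: in=− → ⊤ (was 0); enqueue []
  #3 pop 2: in=⊤ → ⊤ (was −); enqueue [1]
  #4 pop 3: in=⊤ → ⊤ (was ⊥); enqueue [0,2]
  #5 pop 1: in=⊤ → ⊤ (no change)
  #6 pop 0: in=⊤ → ⊤ (was ⊥); enqueue [1,3]
  #7 pop 2: in=⊤ → ⊤ (no change)
  #8 pop 1: in=⊤ → ⊤ (no change)
  #9 pop 3: in=⊤ → ⊤ (no change)

Fixpoint:
  val[0] = ⊤
  val[1] = ⊤
  val[2] = ⊤
  val[3] = ⊤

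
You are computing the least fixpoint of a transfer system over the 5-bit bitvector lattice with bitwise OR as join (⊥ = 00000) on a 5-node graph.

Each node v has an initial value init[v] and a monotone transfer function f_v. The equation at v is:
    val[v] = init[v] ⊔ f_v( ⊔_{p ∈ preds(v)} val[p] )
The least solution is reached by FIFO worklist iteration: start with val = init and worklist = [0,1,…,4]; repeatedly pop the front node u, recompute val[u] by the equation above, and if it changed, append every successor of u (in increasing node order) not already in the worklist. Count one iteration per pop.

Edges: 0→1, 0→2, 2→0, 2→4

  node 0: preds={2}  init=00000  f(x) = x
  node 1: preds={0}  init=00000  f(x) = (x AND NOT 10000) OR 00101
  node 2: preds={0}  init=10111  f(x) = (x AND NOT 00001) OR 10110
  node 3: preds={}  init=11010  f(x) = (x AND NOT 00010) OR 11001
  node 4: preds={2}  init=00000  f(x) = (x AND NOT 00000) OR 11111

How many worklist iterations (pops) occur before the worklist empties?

5

Worklist (5 pops):
  #1 pop 0: in=10111 → 10111 (was 00000); enqueue []
  #2 pop 1: in=10111 → 00111 (was 00000); enqueue []
  #3 pop 2: in=10111 → 10111 (no change)
  #4 pop 3: in=00000 → 11011 (was 11010); enqueue []
  #5 pop 4: in=10111 → 11111 (was 00000); enqueue []

Fixpoint:
  val[0] = 10111
  val[1] = 00111
  val[2] = 10111
  val[3] = 11011
  val[4] = 11111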